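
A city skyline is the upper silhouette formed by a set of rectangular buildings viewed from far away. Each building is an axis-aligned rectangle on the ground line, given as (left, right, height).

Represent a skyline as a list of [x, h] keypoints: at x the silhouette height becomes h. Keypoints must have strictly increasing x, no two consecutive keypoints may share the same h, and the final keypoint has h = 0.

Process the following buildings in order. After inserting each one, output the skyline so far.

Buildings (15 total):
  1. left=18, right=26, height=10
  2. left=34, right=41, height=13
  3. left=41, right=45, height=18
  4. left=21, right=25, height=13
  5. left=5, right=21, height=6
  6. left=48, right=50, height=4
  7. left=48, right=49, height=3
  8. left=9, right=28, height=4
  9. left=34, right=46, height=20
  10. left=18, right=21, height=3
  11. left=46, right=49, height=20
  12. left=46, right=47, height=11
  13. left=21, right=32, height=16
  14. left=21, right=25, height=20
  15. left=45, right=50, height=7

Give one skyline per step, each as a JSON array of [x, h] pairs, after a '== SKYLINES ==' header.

== SKYLINES ==
[[18,10],[26,0]]
[[18,10],[26,0],[34,13],[41,0]]
[[18,10],[26,0],[34,13],[41,18],[45,0]]
[[18,10],[21,13],[25,10],[26,0],[34,13],[41,18],[45,0]]
[[5,6],[18,10],[21,13],[25,10],[26,0],[34,13],[41,18],[45,0]]
[[5,6],[18,10],[21,13],[25,10],[26,0],[34,13],[41,18],[45,0],[48,4],[50,0]]
[[5,6],[18,10],[21,13],[25,10],[26,0],[34,13],[41,18],[45,0],[48,4],[50,0]]
[[5,6],[18,10],[21,13],[25,10],[26,4],[28,0],[34,13],[41,18],[45,0],[48,4],[50,0]]
[[5,6],[18,10],[21,13],[25,10],[26,4],[28,0],[34,20],[46,0],[48,4],[50,0]]
[[5,6],[18,10],[21,13],[25,10],[26,4],[28,0],[34,20],[46,0],[48,4],[50,0]]
[[5,6],[18,10],[21,13],[25,10],[26,4],[28,0],[34,20],[49,4],[50,0]]
[[5,6],[18,10],[21,13],[25,10],[26,4],[28,0],[34,20],[49,4],[50,0]]
[[5,6],[18,10],[21,16],[32,0],[34,20],[49,4],[50,0]]
[[5,6],[18,10],[21,20],[25,16],[32,0],[34,20],[49,4],[50,0]]
[[5,6],[18,10],[21,20],[25,16],[32,0],[34,20],[49,7],[50,0]]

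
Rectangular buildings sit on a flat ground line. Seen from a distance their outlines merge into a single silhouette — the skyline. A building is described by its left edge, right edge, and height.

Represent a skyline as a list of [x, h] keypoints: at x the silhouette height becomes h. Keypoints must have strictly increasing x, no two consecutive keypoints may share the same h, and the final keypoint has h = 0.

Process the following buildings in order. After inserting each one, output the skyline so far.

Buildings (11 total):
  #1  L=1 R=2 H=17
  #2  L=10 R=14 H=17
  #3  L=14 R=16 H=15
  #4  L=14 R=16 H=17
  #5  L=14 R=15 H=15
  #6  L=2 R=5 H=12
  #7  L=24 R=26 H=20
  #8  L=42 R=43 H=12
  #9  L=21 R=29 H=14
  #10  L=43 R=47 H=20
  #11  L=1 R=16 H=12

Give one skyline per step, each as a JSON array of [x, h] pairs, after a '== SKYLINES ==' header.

== SKYLINES ==
[[1,17],[2,0]]
[[1,17],[2,0],[10,17],[14,0]]
[[1,17],[2,0],[10,17],[14,15],[16,0]]
[[1,17],[2,0],[10,17],[16,0]]
[[1,17],[2,0],[10,17],[16,0]]
[[1,17],[2,12],[5,0],[10,17],[16,0]]
[[1,17],[2,12],[5,0],[10,17],[16,0],[24,20],[26,0]]
[[1,17],[2,12],[5,0],[10,17],[16,0],[24,20],[26,0],[42,12],[43,0]]
[[1,17],[2,12],[5,0],[10,17],[16,0],[21,14],[24,20],[26,14],[29,0],[42,12],[43,0]]
[[1,17],[2,12],[5,0],[10,17],[16,0],[21,14],[24,20],[26,14],[29,0],[42,12],[43,20],[47,0]]
[[1,17],[2,12],[10,17],[16,0],[21,14],[24,20],[26,14],[29,0],[42,12],[43,20],[47,0]]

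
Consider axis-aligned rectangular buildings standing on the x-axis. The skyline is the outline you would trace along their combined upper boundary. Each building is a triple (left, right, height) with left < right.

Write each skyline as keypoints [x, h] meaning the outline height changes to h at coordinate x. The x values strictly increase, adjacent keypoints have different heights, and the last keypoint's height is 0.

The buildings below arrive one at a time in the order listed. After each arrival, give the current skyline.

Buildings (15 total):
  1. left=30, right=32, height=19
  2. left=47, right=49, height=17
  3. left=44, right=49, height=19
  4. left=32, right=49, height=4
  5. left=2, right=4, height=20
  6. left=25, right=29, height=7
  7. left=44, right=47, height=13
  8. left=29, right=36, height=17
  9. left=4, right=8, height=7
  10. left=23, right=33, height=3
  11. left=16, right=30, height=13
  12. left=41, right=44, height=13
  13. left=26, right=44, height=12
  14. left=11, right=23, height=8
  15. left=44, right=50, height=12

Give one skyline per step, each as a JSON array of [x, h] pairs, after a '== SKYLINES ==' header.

== SKYLINES ==
[[30,19],[32,0]]
[[30,19],[32,0],[47,17],[49,0]]
[[30,19],[32,0],[44,19],[49,0]]
[[30,19],[32,4],[44,19],[49,0]]
[[2,20],[4,0],[30,19],[32,4],[44,19],[49,0]]
[[2,20],[4,0],[25,7],[29,0],[30,19],[32,4],[44,19],[49,0]]
[[2,20],[4,0],[25,7],[29,0],[30,19],[32,4],[44,19],[49,0]]
[[2,20],[4,0],[25,7],[29,17],[30,19],[32,17],[36,4],[44,19],[49,0]]
[[2,20],[4,7],[8,0],[25,7],[29,17],[30,19],[32,17],[36,4],[44,19],[49,0]]
[[2,20],[4,7],[8,0],[23,3],[25,7],[29,17],[30,19],[32,17],[36,4],[44,19],[49,0]]
[[2,20],[4,7],[8,0],[16,13],[29,17],[30,19],[32,17],[36,4],[44,19],[49,0]]
[[2,20],[4,7],[8,0],[16,13],[29,17],[30,19],[32,17],[36,4],[41,13],[44,19],[49,0]]
[[2,20],[4,7],[8,0],[16,13],[29,17],[30,19],[32,17],[36,12],[41,13],[44,19],[49,0]]
[[2,20],[4,7],[8,0],[11,8],[16,13],[29,17],[30,19],[32,17],[36,12],[41,13],[44,19],[49,0]]
[[2,20],[4,7],[8,0],[11,8],[16,13],[29,17],[30,19],[32,17],[36,12],[41,13],[44,19],[49,12],[50,0]]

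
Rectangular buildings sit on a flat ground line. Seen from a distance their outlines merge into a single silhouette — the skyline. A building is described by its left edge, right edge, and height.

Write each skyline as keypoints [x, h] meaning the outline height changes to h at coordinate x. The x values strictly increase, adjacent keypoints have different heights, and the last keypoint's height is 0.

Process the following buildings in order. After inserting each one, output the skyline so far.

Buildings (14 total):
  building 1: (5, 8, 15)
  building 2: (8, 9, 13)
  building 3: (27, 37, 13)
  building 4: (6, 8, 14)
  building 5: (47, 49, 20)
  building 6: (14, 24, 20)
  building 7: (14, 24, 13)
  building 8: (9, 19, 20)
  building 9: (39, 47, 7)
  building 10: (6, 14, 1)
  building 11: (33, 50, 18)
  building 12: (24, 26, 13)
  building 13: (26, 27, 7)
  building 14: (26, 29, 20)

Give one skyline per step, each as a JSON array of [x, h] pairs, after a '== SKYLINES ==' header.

== SKYLINES ==
[[5,15],[8,0]]
[[5,15],[8,13],[9,0]]
[[5,15],[8,13],[9,0],[27,13],[37,0]]
[[5,15],[8,13],[9,0],[27,13],[37,0]]
[[5,15],[8,13],[9,0],[27,13],[37,0],[47,20],[49,0]]
[[5,15],[8,13],[9,0],[14,20],[24,0],[27,13],[37,0],[47,20],[49,0]]
[[5,15],[8,13],[9,0],[14,20],[24,0],[27,13],[37,0],[47,20],[49,0]]
[[5,15],[8,13],[9,20],[24,0],[27,13],[37,0],[47,20],[49,0]]
[[5,15],[8,13],[9,20],[24,0],[27,13],[37,0],[39,7],[47,20],[49,0]]
[[5,15],[8,13],[9,20],[24,0],[27,13],[37,0],[39,7],[47,20],[49,0]]
[[5,15],[8,13],[9,20],[24,0],[27,13],[33,18],[47,20],[49,18],[50,0]]
[[5,15],[8,13],[9,20],[24,13],[26,0],[27,13],[33,18],[47,20],[49,18],[50,0]]
[[5,15],[8,13],[9,20],[24,13],[26,7],[27,13],[33,18],[47,20],[49,18],[50,0]]
[[5,15],[8,13],[9,20],[24,13],[26,20],[29,13],[33,18],[47,20],[49,18],[50,0]]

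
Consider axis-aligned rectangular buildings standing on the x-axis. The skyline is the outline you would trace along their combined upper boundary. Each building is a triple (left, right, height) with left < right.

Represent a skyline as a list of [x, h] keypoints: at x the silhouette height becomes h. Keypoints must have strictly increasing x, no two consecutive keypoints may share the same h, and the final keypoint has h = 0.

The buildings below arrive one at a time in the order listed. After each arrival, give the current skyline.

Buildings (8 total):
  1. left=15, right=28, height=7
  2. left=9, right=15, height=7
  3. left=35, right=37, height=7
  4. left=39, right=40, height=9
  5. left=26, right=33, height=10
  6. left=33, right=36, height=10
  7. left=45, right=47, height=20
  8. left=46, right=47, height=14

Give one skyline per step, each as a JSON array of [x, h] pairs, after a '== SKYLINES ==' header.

== SKYLINES ==
[[15,7],[28,0]]
[[9,7],[28,0]]
[[9,7],[28,0],[35,7],[37,0]]
[[9,7],[28,0],[35,7],[37,0],[39,9],[40,0]]
[[9,7],[26,10],[33,0],[35,7],[37,0],[39,9],[40,0]]
[[9,7],[26,10],[36,7],[37,0],[39,9],[40,0]]
[[9,7],[26,10],[36,7],[37,0],[39,9],[40,0],[45,20],[47,0]]
[[9,7],[26,10],[36,7],[37,0],[39,9],[40,0],[45,20],[47,0]]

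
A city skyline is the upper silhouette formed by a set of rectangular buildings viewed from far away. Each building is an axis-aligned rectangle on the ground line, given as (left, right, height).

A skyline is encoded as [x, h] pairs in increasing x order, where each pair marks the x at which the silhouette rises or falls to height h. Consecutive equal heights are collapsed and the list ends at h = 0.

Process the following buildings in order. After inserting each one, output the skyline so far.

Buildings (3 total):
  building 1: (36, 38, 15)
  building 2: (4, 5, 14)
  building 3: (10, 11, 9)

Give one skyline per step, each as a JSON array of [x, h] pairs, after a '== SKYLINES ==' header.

== SKYLINES ==
[[36,15],[38,0]]
[[4,14],[5,0],[36,15],[38,0]]
[[4,14],[5,0],[10,9],[11,0],[36,15],[38,0]]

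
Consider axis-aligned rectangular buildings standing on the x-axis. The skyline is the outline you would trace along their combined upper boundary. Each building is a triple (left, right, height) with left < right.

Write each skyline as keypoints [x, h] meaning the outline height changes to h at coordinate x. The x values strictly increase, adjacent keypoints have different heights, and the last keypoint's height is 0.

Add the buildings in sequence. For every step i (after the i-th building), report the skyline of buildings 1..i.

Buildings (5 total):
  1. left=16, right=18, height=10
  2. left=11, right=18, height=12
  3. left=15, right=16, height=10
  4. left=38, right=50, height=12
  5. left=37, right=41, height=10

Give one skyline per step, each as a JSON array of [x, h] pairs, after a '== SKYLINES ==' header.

== SKYLINES ==
[[16,10],[18,0]]
[[11,12],[18,0]]
[[11,12],[18,0]]
[[11,12],[18,0],[38,12],[50,0]]
[[11,12],[18,0],[37,10],[38,12],[50,0]]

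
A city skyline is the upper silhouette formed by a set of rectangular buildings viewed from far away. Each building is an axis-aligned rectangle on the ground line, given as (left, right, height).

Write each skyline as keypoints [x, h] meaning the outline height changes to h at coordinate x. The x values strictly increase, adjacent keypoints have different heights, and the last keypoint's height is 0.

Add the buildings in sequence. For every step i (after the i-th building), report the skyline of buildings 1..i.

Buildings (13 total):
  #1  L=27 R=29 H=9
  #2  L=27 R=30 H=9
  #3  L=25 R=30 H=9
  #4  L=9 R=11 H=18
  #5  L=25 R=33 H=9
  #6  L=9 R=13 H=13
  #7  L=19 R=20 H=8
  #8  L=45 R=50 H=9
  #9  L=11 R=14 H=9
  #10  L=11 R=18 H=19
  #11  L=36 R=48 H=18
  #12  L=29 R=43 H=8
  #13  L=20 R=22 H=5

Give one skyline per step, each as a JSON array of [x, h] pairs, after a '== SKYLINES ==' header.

== SKYLINES ==
[[27,9],[29,0]]
[[27,9],[30,0]]
[[25,9],[30,0]]
[[9,18],[11,0],[25,9],[30,0]]
[[9,18],[11,0],[25,9],[33,0]]
[[9,18],[11,13],[13,0],[25,9],[33,0]]
[[9,18],[11,13],[13,0],[19,8],[20,0],[25,9],[33,0]]
[[9,18],[11,13],[13,0],[19,8],[20,0],[25,9],[33,0],[45,9],[50,0]]
[[9,18],[11,13],[13,9],[14,0],[19,8],[20,0],[25,9],[33,0],[45,9],[50,0]]
[[9,18],[11,19],[18,0],[19,8],[20,0],[25,9],[33,0],[45,9],[50,0]]
[[9,18],[11,19],[18,0],[19,8],[20,0],[25,9],[33,0],[36,18],[48,9],[50,0]]
[[9,18],[11,19],[18,0],[19,8],[20,0],[25,9],[33,8],[36,18],[48,9],[50,0]]
[[9,18],[11,19],[18,0],[19,8],[20,5],[22,0],[25,9],[33,8],[36,18],[48,9],[50,0]]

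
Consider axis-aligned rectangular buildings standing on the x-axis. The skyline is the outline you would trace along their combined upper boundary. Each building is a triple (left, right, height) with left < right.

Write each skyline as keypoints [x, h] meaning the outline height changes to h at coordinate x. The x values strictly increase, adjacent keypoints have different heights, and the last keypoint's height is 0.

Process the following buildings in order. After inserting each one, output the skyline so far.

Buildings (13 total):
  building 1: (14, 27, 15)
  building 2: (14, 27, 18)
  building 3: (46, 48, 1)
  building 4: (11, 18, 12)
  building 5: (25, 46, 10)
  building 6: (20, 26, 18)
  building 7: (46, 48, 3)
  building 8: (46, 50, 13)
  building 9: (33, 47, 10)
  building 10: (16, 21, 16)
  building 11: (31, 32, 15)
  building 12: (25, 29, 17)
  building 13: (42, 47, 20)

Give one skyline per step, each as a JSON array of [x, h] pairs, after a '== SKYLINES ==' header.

== SKYLINES ==
[[14,15],[27,0]]
[[14,18],[27,0]]
[[14,18],[27,0],[46,1],[48,0]]
[[11,12],[14,18],[27,0],[46,1],[48,0]]
[[11,12],[14,18],[27,10],[46,1],[48,0]]
[[11,12],[14,18],[27,10],[46,1],[48,0]]
[[11,12],[14,18],[27,10],[46,3],[48,0]]
[[11,12],[14,18],[27,10],[46,13],[50,0]]
[[11,12],[14,18],[27,10],[46,13],[50,0]]
[[11,12],[14,18],[27,10],[46,13],[50,0]]
[[11,12],[14,18],[27,10],[31,15],[32,10],[46,13],[50,0]]
[[11,12],[14,18],[27,17],[29,10],[31,15],[32,10],[46,13],[50,0]]
[[11,12],[14,18],[27,17],[29,10],[31,15],[32,10],[42,20],[47,13],[50,0]]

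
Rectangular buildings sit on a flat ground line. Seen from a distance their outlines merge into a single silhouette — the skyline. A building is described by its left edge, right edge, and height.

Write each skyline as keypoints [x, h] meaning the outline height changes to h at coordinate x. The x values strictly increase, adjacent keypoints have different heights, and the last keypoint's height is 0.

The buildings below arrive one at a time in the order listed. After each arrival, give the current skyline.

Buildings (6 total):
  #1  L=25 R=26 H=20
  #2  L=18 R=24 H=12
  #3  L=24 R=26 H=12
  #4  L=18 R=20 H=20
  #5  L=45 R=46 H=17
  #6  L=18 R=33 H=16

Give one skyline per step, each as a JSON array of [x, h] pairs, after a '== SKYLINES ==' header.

== SKYLINES ==
[[25,20],[26,0]]
[[18,12],[24,0],[25,20],[26,0]]
[[18,12],[25,20],[26,0]]
[[18,20],[20,12],[25,20],[26,0]]
[[18,20],[20,12],[25,20],[26,0],[45,17],[46,0]]
[[18,20],[20,16],[25,20],[26,16],[33,0],[45,17],[46,0]]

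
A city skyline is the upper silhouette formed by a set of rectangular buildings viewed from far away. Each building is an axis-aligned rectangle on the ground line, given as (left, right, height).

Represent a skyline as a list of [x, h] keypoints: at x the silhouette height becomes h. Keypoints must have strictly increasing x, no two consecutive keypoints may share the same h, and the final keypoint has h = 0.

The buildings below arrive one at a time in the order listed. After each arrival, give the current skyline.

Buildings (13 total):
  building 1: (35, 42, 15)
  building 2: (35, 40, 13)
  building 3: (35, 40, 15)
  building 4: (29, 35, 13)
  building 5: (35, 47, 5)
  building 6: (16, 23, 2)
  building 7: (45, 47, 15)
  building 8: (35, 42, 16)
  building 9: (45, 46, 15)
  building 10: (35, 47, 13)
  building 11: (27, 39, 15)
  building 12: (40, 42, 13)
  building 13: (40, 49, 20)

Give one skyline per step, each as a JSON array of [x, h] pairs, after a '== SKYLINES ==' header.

== SKYLINES ==
[[35,15],[42,0]]
[[35,15],[42,0]]
[[35,15],[42,0]]
[[29,13],[35,15],[42,0]]
[[29,13],[35,15],[42,5],[47,0]]
[[16,2],[23,0],[29,13],[35,15],[42,5],[47,0]]
[[16,2],[23,0],[29,13],[35,15],[42,5],[45,15],[47,0]]
[[16,2],[23,0],[29,13],[35,16],[42,5],[45,15],[47,0]]
[[16,2],[23,0],[29,13],[35,16],[42,5],[45,15],[47,0]]
[[16,2],[23,0],[29,13],[35,16],[42,13],[45,15],[47,0]]
[[16,2],[23,0],[27,15],[35,16],[42,13],[45,15],[47,0]]
[[16,2],[23,0],[27,15],[35,16],[42,13],[45,15],[47,0]]
[[16,2],[23,0],[27,15],[35,16],[40,20],[49,0]]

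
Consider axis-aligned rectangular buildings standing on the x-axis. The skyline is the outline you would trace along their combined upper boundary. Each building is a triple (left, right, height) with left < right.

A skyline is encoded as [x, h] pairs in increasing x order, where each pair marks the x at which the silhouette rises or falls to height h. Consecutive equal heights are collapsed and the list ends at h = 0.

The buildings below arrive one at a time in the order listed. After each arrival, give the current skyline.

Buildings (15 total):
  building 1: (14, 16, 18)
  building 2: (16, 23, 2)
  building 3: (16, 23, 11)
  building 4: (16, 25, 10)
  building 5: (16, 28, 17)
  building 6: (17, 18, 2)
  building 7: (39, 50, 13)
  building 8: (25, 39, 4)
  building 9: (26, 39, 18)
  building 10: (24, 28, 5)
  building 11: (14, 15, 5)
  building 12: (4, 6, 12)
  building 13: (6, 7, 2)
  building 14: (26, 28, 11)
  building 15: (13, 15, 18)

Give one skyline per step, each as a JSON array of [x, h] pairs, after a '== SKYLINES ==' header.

== SKYLINES ==
[[14,18],[16,0]]
[[14,18],[16,2],[23,0]]
[[14,18],[16,11],[23,0]]
[[14,18],[16,11],[23,10],[25,0]]
[[14,18],[16,17],[28,0]]
[[14,18],[16,17],[28,0]]
[[14,18],[16,17],[28,0],[39,13],[50,0]]
[[14,18],[16,17],[28,4],[39,13],[50,0]]
[[14,18],[16,17],[26,18],[39,13],[50,0]]
[[14,18],[16,17],[26,18],[39,13],[50,0]]
[[14,18],[16,17],[26,18],[39,13],[50,0]]
[[4,12],[6,0],[14,18],[16,17],[26,18],[39,13],[50,0]]
[[4,12],[6,2],[7,0],[14,18],[16,17],[26,18],[39,13],[50,0]]
[[4,12],[6,2],[7,0],[14,18],[16,17],[26,18],[39,13],[50,0]]
[[4,12],[6,2],[7,0],[13,18],[16,17],[26,18],[39,13],[50,0]]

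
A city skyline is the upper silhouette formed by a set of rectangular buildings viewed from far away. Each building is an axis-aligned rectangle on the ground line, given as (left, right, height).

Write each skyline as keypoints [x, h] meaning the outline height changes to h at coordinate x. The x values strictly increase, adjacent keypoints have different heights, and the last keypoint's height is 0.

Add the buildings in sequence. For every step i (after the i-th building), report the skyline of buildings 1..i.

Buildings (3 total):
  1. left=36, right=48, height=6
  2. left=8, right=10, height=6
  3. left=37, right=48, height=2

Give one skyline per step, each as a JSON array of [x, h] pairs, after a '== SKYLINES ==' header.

== SKYLINES ==
[[36,6],[48,0]]
[[8,6],[10,0],[36,6],[48,0]]
[[8,6],[10,0],[36,6],[48,0]]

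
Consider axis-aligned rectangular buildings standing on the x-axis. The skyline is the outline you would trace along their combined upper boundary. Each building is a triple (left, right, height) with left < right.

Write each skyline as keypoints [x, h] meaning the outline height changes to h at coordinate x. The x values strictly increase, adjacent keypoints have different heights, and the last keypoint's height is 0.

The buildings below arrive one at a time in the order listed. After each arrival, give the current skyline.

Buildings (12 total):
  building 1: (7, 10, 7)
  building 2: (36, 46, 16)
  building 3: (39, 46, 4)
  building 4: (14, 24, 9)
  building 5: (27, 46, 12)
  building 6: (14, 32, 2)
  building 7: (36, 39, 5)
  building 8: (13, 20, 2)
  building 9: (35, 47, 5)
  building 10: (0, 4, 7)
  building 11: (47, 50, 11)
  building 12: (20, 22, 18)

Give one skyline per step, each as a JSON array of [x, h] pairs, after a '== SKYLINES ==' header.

== SKYLINES ==
[[7,7],[10,0]]
[[7,7],[10,0],[36,16],[46,0]]
[[7,7],[10,0],[36,16],[46,0]]
[[7,7],[10,0],[14,9],[24,0],[36,16],[46,0]]
[[7,7],[10,0],[14,9],[24,0],[27,12],[36,16],[46,0]]
[[7,7],[10,0],[14,9],[24,2],[27,12],[36,16],[46,0]]
[[7,7],[10,0],[14,9],[24,2],[27,12],[36,16],[46,0]]
[[7,7],[10,0],[13,2],[14,9],[24,2],[27,12],[36,16],[46,0]]
[[7,7],[10,0],[13,2],[14,9],[24,2],[27,12],[36,16],[46,5],[47,0]]
[[0,7],[4,0],[7,7],[10,0],[13,2],[14,9],[24,2],[27,12],[36,16],[46,5],[47,0]]
[[0,7],[4,0],[7,7],[10,0],[13,2],[14,9],[24,2],[27,12],[36,16],[46,5],[47,11],[50,0]]
[[0,7],[4,0],[7,7],[10,0],[13,2],[14,9],[20,18],[22,9],[24,2],[27,12],[36,16],[46,5],[47,11],[50,0]]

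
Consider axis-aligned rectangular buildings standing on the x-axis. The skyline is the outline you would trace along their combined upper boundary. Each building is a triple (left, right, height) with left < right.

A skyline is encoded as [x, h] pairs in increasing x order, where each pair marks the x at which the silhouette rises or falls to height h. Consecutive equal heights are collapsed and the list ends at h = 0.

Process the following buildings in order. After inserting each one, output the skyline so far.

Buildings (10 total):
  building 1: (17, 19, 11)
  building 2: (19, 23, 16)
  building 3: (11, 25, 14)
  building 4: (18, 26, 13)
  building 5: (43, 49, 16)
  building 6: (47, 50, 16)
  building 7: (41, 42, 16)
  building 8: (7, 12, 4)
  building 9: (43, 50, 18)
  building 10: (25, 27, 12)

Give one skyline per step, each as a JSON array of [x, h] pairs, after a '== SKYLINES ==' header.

== SKYLINES ==
[[17,11],[19,0]]
[[17,11],[19,16],[23,0]]
[[11,14],[19,16],[23,14],[25,0]]
[[11,14],[19,16],[23,14],[25,13],[26,0]]
[[11,14],[19,16],[23,14],[25,13],[26,0],[43,16],[49,0]]
[[11,14],[19,16],[23,14],[25,13],[26,0],[43,16],[50,0]]
[[11,14],[19,16],[23,14],[25,13],[26,0],[41,16],[42,0],[43,16],[50,0]]
[[7,4],[11,14],[19,16],[23,14],[25,13],[26,0],[41,16],[42,0],[43,16],[50,0]]
[[7,4],[11,14],[19,16],[23,14],[25,13],[26,0],[41,16],[42,0],[43,18],[50,0]]
[[7,4],[11,14],[19,16],[23,14],[25,13],[26,12],[27,0],[41,16],[42,0],[43,18],[50,0]]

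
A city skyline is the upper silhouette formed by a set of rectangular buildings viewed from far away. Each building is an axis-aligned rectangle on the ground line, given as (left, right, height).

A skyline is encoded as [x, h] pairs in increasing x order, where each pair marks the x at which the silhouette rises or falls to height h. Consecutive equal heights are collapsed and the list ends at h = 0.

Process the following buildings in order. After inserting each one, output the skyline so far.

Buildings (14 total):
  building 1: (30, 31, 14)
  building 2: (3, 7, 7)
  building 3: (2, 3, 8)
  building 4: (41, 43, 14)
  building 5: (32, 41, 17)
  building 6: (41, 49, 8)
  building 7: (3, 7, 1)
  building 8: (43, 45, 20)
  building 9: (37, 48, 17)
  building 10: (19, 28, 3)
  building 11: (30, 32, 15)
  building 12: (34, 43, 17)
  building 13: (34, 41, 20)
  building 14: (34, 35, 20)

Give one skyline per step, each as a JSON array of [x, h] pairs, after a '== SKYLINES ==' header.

== SKYLINES ==
[[30,14],[31,0]]
[[3,7],[7,0],[30,14],[31,0]]
[[2,8],[3,7],[7,0],[30,14],[31,0]]
[[2,8],[3,7],[7,0],[30,14],[31,0],[41,14],[43,0]]
[[2,8],[3,7],[7,0],[30,14],[31,0],[32,17],[41,14],[43,0]]
[[2,8],[3,7],[7,0],[30,14],[31,0],[32,17],[41,14],[43,8],[49,0]]
[[2,8],[3,7],[7,0],[30,14],[31,0],[32,17],[41,14],[43,8],[49,0]]
[[2,8],[3,7],[7,0],[30,14],[31,0],[32,17],[41,14],[43,20],[45,8],[49,0]]
[[2,8],[3,7],[7,0],[30,14],[31,0],[32,17],[43,20],[45,17],[48,8],[49,0]]
[[2,8],[3,7],[7,0],[19,3],[28,0],[30,14],[31,0],[32,17],[43,20],[45,17],[48,8],[49,0]]
[[2,8],[3,7],[7,0],[19,3],[28,0],[30,15],[32,17],[43,20],[45,17],[48,8],[49,0]]
[[2,8],[3,7],[7,0],[19,3],[28,0],[30,15],[32,17],[43,20],[45,17],[48,8],[49,0]]
[[2,8],[3,7],[7,0],[19,3],[28,0],[30,15],[32,17],[34,20],[41,17],[43,20],[45,17],[48,8],[49,0]]
[[2,8],[3,7],[7,0],[19,3],[28,0],[30,15],[32,17],[34,20],[41,17],[43,20],[45,17],[48,8],[49,0]]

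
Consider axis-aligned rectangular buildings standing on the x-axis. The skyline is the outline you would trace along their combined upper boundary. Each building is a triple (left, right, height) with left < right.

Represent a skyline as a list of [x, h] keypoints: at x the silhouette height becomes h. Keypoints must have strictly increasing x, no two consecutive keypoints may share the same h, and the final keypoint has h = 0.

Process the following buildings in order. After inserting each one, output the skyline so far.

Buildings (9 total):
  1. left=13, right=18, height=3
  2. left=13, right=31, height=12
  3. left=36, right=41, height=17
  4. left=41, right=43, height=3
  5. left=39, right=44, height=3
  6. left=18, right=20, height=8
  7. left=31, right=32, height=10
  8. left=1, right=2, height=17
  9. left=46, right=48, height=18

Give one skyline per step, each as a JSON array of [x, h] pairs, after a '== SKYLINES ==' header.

== SKYLINES ==
[[13,3],[18,0]]
[[13,12],[31,0]]
[[13,12],[31,0],[36,17],[41,0]]
[[13,12],[31,0],[36,17],[41,3],[43,0]]
[[13,12],[31,0],[36,17],[41,3],[44,0]]
[[13,12],[31,0],[36,17],[41,3],[44,0]]
[[13,12],[31,10],[32,0],[36,17],[41,3],[44,0]]
[[1,17],[2,0],[13,12],[31,10],[32,0],[36,17],[41,3],[44,0]]
[[1,17],[2,0],[13,12],[31,10],[32,0],[36,17],[41,3],[44,0],[46,18],[48,0]]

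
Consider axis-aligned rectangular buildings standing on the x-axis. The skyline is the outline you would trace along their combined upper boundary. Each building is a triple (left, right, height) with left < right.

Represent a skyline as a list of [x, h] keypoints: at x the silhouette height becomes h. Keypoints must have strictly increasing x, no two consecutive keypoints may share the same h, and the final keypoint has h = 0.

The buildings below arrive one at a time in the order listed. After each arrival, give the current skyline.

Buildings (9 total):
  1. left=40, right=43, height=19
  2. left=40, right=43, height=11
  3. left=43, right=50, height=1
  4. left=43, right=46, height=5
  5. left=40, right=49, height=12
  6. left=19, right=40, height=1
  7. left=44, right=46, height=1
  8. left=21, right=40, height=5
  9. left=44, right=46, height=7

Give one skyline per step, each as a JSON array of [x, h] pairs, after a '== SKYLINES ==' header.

== SKYLINES ==
[[40,19],[43,0]]
[[40,19],[43,0]]
[[40,19],[43,1],[50,0]]
[[40,19],[43,5],[46,1],[50,0]]
[[40,19],[43,12],[49,1],[50,0]]
[[19,1],[40,19],[43,12],[49,1],[50,0]]
[[19,1],[40,19],[43,12],[49,1],[50,0]]
[[19,1],[21,5],[40,19],[43,12],[49,1],[50,0]]
[[19,1],[21,5],[40,19],[43,12],[49,1],[50,0]]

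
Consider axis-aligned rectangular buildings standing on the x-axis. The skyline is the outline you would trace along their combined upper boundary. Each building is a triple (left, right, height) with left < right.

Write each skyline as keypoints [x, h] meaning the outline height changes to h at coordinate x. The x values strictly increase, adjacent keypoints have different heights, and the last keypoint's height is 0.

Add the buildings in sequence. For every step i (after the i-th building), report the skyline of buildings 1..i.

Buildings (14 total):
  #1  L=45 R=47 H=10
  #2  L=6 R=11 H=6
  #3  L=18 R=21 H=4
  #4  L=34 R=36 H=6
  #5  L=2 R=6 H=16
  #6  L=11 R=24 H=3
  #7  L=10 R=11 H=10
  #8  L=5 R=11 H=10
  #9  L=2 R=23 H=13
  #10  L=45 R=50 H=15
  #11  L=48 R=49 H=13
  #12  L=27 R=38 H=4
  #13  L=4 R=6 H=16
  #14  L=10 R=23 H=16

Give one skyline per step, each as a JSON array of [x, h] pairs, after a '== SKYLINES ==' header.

== SKYLINES ==
[[45,10],[47,0]]
[[6,6],[11,0],[45,10],[47,0]]
[[6,6],[11,0],[18,4],[21,0],[45,10],[47,0]]
[[6,6],[11,0],[18,4],[21,0],[34,6],[36,0],[45,10],[47,0]]
[[2,16],[6,6],[11,0],[18,4],[21,0],[34,6],[36,0],[45,10],[47,0]]
[[2,16],[6,6],[11,3],[18,4],[21,3],[24,0],[34,6],[36,0],[45,10],[47,0]]
[[2,16],[6,6],[10,10],[11,3],[18,4],[21,3],[24,0],[34,6],[36,0],[45,10],[47,0]]
[[2,16],[6,10],[11,3],[18,4],[21,3],[24,0],[34,6],[36,0],[45,10],[47,0]]
[[2,16],[6,13],[23,3],[24,0],[34,6],[36,0],[45,10],[47,0]]
[[2,16],[6,13],[23,3],[24,0],[34,6],[36,0],[45,15],[50,0]]
[[2,16],[6,13],[23,3],[24,0],[34,6],[36,0],[45,15],[50,0]]
[[2,16],[6,13],[23,3],[24,0],[27,4],[34,6],[36,4],[38,0],[45,15],[50,0]]
[[2,16],[6,13],[23,3],[24,0],[27,4],[34,6],[36,4],[38,0],[45,15],[50,0]]
[[2,16],[6,13],[10,16],[23,3],[24,0],[27,4],[34,6],[36,4],[38,0],[45,15],[50,0]]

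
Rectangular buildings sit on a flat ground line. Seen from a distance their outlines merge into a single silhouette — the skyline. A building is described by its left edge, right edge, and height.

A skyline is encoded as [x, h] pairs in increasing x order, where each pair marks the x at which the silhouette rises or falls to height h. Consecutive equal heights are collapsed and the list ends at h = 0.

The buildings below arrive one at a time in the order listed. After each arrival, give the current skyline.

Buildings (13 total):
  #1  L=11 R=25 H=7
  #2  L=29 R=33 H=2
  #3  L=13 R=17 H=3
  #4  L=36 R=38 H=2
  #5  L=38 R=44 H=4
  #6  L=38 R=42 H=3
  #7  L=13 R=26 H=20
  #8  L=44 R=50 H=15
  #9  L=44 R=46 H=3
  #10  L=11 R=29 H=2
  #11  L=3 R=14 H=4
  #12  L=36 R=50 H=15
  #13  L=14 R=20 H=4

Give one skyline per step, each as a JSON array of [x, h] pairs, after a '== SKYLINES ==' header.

== SKYLINES ==
[[11,7],[25,0]]
[[11,7],[25,0],[29,2],[33,0]]
[[11,7],[25,0],[29,2],[33,0]]
[[11,7],[25,0],[29,2],[33,0],[36,2],[38,0]]
[[11,7],[25,0],[29,2],[33,0],[36,2],[38,4],[44,0]]
[[11,7],[25,0],[29,2],[33,0],[36,2],[38,4],[44,0]]
[[11,7],[13,20],[26,0],[29,2],[33,0],[36,2],[38,4],[44,0]]
[[11,7],[13,20],[26,0],[29,2],[33,0],[36,2],[38,4],[44,15],[50,0]]
[[11,7],[13,20],[26,0],[29,2],[33,0],[36,2],[38,4],[44,15],[50,0]]
[[11,7],[13,20],[26,2],[33,0],[36,2],[38,4],[44,15],[50,0]]
[[3,4],[11,7],[13,20],[26,2],[33,0],[36,2],[38,4],[44,15],[50,0]]
[[3,4],[11,7],[13,20],[26,2],[33,0],[36,15],[50,0]]
[[3,4],[11,7],[13,20],[26,2],[33,0],[36,15],[50,0]]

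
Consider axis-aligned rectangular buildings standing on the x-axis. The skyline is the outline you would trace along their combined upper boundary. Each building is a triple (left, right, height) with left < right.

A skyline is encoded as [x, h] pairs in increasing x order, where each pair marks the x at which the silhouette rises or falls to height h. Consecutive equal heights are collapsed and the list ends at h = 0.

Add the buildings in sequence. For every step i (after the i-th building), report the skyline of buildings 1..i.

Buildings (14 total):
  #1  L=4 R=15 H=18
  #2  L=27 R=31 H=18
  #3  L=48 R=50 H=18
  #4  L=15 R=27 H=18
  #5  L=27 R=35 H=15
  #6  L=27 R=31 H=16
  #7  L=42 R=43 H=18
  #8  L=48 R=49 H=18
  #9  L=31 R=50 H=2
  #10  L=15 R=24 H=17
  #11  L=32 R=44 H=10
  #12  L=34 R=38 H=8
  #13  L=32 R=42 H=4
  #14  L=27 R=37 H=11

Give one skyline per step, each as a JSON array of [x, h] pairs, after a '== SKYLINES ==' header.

== SKYLINES ==
[[4,18],[15,0]]
[[4,18],[15,0],[27,18],[31,0]]
[[4,18],[15,0],[27,18],[31,0],[48,18],[50,0]]
[[4,18],[31,0],[48,18],[50,0]]
[[4,18],[31,15],[35,0],[48,18],[50,0]]
[[4,18],[31,15],[35,0],[48,18],[50,0]]
[[4,18],[31,15],[35,0],[42,18],[43,0],[48,18],[50,0]]
[[4,18],[31,15],[35,0],[42,18],[43,0],[48,18],[50,0]]
[[4,18],[31,15],[35,2],[42,18],[43,2],[48,18],[50,0]]
[[4,18],[31,15],[35,2],[42,18],[43,2],[48,18],[50,0]]
[[4,18],[31,15],[35,10],[42,18],[43,10],[44,2],[48,18],[50,0]]
[[4,18],[31,15],[35,10],[42,18],[43,10],[44,2],[48,18],[50,0]]
[[4,18],[31,15],[35,10],[42,18],[43,10],[44,2],[48,18],[50,0]]
[[4,18],[31,15],[35,11],[37,10],[42,18],[43,10],[44,2],[48,18],[50,0]]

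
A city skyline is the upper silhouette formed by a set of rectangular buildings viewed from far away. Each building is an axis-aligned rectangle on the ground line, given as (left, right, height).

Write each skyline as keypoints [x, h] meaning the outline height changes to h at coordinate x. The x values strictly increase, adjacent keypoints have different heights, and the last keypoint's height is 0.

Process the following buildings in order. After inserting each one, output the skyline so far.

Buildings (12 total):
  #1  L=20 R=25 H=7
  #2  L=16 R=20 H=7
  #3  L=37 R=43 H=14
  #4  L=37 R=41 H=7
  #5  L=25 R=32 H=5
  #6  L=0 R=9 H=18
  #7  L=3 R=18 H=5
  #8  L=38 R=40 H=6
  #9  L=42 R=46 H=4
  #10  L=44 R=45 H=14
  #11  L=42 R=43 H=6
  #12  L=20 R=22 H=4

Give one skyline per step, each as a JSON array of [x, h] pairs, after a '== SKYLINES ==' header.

== SKYLINES ==
[[20,7],[25,0]]
[[16,7],[25,0]]
[[16,7],[25,0],[37,14],[43,0]]
[[16,7],[25,0],[37,14],[43,0]]
[[16,7],[25,5],[32,0],[37,14],[43,0]]
[[0,18],[9,0],[16,7],[25,5],[32,0],[37,14],[43,0]]
[[0,18],[9,5],[16,7],[25,5],[32,0],[37,14],[43,0]]
[[0,18],[9,5],[16,7],[25,5],[32,0],[37,14],[43,0]]
[[0,18],[9,5],[16,7],[25,5],[32,0],[37,14],[43,4],[46,0]]
[[0,18],[9,5],[16,7],[25,5],[32,0],[37,14],[43,4],[44,14],[45,4],[46,0]]
[[0,18],[9,5],[16,7],[25,5],[32,0],[37,14],[43,4],[44,14],[45,4],[46,0]]
[[0,18],[9,5],[16,7],[25,5],[32,0],[37,14],[43,4],[44,14],[45,4],[46,0]]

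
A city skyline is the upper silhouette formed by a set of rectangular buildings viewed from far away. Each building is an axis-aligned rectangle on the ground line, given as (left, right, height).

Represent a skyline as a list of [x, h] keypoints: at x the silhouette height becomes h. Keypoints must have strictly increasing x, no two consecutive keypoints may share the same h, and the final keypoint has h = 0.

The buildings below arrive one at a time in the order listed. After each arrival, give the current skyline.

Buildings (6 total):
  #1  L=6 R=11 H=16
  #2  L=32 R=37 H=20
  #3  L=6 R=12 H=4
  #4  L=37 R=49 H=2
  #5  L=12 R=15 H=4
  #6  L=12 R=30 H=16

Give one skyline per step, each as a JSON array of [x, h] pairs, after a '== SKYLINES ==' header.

== SKYLINES ==
[[6,16],[11,0]]
[[6,16],[11,0],[32,20],[37,0]]
[[6,16],[11,4],[12,0],[32,20],[37,0]]
[[6,16],[11,4],[12,0],[32,20],[37,2],[49,0]]
[[6,16],[11,4],[15,0],[32,20],[37,2],[49,0]]
[[6,16],[11,4],[12,16],[30,0],[32,20],[37,2],[49,0]]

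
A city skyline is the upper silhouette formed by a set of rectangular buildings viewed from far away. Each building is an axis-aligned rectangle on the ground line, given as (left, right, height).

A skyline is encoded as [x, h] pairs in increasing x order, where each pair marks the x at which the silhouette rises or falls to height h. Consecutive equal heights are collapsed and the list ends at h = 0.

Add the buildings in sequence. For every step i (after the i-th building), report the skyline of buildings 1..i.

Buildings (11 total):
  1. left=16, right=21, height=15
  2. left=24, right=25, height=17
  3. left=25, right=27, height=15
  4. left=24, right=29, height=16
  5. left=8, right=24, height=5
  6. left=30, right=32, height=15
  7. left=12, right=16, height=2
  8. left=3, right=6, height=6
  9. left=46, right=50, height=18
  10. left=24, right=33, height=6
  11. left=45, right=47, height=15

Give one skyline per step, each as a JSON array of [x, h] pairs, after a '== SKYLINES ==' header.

== SKYLINES ==
[[16,15],[21,0]]
[[16,15],[21,0],[24,17],[25,0]]
[[16,15],[21,0],[24,17],[25,15],[27,0]]
[[16,15],[21,0],[24,17],[25,16],[29,0]]
[[8,5],[16,15],[21,5],[24,17],[25,16],[29,0]]
[[8,5],[16,15],[21,5],[24,17],[25,16],[29,0],[30,15],[32,0]]
[[8,5],[16,15],[21,5],[24,17],[25,16],[29,0],[30,15],[32,0]]
[[3,6],[6,0],[8,5],[16,15],[21,5],[24,17],[25,16],[29,0],[30,15],[32,0]]
[[3,6],[6,0],[8,5],[16,15],[21,5],[24,17],[25,16],[29,0],[30,15],[32,0],[46,18],[50,0]]
[[3,6],[6,0],[8,5],[16,15],[21,5],[24,17],[25,16],[29,6],[30,15],[32,6],[33,0],[46,18],[50,0]]
[[3,6],[6,0],[8,5],[16,15],[21,5],[24,17],[25,16],[29,6],[30,15],[32,6],[33,0],[45,15],[46,18],[50,0]]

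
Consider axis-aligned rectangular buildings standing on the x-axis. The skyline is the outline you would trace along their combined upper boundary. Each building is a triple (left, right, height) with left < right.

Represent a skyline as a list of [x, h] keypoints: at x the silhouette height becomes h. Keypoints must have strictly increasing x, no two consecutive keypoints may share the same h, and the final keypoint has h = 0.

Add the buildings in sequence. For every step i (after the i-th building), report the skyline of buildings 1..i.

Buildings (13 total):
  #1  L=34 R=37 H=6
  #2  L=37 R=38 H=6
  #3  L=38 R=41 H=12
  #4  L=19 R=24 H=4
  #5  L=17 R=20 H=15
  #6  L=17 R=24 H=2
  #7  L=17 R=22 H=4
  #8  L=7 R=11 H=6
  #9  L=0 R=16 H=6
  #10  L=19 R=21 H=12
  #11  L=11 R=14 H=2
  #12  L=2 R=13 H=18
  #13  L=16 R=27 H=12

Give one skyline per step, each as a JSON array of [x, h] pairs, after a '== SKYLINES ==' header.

== SKYLINES ==
[[34,6],[37,0]]
[[34,6],[38,0]]
[[34,6],[38,12],[41,0]]
[[19,4],[24,0],[34,6],[38,12],[41,0]]
[[17,15],[20,4],[24,0],[34,6],[38,12],[41,0]]
[[17,15],[20,4],[24,0],[34,6],[38,12],[41,0]]
[[17,15],[20,4],[24,0],[34,6],[38,12],[41,0]]
[[7,6],[11,0],[17,15],[20,4],[24,0],[34,6],[38,12],[41,0]]
[[0,6],[16,0],[17,15],[20,4],[24,0],[34,6],[38,12],[41,0]]
[[0,6],[16,0],[17,15],[20,12],[21,4],[24,0],[34,6],[38,12],[41,0]]
[[0,6],[16,0],[17,15],[20,12],[21,4],[24,0],[34,6],[38,12],[41,0]]
[[0,6],[2,18],[13,6],[16,0],[17,15],[20,12],[21,4],[24,0],[34,6],[38,12],[41,0]]
[[0,6],[2,18],[13,6],[16,12],[17,15],[20,12],[27,0],[34,6],[38,12],[41,0]]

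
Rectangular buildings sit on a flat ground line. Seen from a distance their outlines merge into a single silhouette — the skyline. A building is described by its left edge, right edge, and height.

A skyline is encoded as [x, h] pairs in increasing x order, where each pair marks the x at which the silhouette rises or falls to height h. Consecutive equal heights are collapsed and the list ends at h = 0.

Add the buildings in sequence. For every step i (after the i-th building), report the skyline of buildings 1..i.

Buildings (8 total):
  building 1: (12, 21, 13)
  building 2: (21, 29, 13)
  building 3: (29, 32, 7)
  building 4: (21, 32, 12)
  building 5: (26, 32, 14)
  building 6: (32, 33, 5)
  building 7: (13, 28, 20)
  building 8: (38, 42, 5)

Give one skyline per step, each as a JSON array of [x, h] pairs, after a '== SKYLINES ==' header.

== SKYLINES ==
[[12,13],[21,0]]
[[12,13],[29,0]]
[[12,13],[29,7],[32,0]]
[[12,13],[29,12],[32,0]]
[[12,13],[26,14],[32,0]]
[[12,13],[26,14],[32,5],[33,0]]
[[12,13],[13,20],[28,14],[32,5],[33,0]]
[[12,13],[13,20],[28,14],[32,5],[33,0],[38,5],[42,0]]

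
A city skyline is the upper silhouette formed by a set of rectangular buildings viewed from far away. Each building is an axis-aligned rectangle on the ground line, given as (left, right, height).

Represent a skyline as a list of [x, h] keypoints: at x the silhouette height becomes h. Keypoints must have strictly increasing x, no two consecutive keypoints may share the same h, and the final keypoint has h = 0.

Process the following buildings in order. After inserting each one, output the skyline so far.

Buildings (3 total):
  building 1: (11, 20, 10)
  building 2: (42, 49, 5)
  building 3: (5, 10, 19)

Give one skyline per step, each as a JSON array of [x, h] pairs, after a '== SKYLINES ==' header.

== SKYLINES ==
[[11,10],[20,0]]
[[11,10],[20,0],[42,5],[49,0]]
[[5,19],[10,0],[11,10],[20,0],[42,5],[49,0]]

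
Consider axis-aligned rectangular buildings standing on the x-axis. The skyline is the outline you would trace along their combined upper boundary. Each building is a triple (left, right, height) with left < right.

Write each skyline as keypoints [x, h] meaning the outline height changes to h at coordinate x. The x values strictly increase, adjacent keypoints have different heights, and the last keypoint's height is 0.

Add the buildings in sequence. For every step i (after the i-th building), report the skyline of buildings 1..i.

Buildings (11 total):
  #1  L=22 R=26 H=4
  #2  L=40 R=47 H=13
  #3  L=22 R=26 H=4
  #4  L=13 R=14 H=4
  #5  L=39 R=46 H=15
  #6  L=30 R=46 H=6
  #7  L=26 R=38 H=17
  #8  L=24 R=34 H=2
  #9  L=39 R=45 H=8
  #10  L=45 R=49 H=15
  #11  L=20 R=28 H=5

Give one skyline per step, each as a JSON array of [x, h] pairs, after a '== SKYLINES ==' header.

== SKYLINES ==
[[22,4],[26,0]]
[[22,4],[26,0],[40,13],[47,0]]
[[22,4],[26,0],[40,13],[47,0]]
[[13,4],[14,0],[22,4],[26,0],[40,13],[47,0]]
[[13,4],[14,0],[22,4],[26,0],[39,15],[46,13],[47,0]]
[[13,4],[14,0],[22,4],[26,0],[30,6],[39,15],[46,13],[47,0]]
[[13,4],[14,0],[22,4],[26,17],[38,6],[39,15],[46,13],[47,0]]
[[13,4],[14,0],[22,4],[26,17],[38,6],[39,15],[46,13],[47,0]]
[[13,4],[14,0],[22,4],[26,17],[38,6],[39,15],[46,13],[47,0]]
[[13,4],[14,0],[22,4],[26,17],[38,6],[39,15],[49,0]]
[[13,4],[14,0],[20,5],[26,17],[38,6],[39,15],[49,0]]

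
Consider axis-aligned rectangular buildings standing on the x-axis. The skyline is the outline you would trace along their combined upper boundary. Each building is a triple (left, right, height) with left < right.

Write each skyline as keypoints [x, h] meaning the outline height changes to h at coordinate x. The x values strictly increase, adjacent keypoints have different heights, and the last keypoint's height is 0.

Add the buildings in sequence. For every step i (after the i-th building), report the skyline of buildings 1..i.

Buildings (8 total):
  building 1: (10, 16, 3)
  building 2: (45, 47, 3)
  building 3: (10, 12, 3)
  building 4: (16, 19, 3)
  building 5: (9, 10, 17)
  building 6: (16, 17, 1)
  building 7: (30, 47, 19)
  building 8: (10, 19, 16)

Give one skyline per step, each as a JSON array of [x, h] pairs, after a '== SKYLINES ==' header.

== SKYLINES ==
[[10,3],[16,0]]
[[10,3],[16,0],[45,3],[47,0]]
[[10,3],[16,0],[45,3],[47,0]]
[[10,3],[19,0],[45,3],[47,0]]
[[9,17],[10,3],[19,0],[45,3],[47,0]]
[[9,17],[10,3],[19,0],[45,3],[47,0]]
[[9,17],[10,3],[19,0],[30,19],[47,0]]
[[9,17],[10,16],[19,0],[30,19],[47,0]]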